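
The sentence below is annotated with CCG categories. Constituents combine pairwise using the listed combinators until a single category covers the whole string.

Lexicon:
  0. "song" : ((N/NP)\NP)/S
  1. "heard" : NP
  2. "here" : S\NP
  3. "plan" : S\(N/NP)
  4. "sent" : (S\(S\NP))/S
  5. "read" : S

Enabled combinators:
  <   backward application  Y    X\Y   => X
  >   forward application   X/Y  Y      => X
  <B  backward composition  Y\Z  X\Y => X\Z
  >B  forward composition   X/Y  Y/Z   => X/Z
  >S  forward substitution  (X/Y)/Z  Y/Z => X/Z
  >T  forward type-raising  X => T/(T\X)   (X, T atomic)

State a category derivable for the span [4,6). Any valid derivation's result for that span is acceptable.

[0,6] S   <
  [0,4] S\NP   <B
    [0,3] (N/NP)\NP   >
      [0,1] "song" : ((N/NP)\NP)/S
      [1,3] S   <
        [1,2] "heard" : NP
        [2,3] "here" : S\NP
    [3,4] "plan" : S\(N/NP)
  [4,6] S\(S\NP)   >
    [4,5] "sent" : (S\(S\NP))/S
    [5,6] "read" : S

S\(S\NP)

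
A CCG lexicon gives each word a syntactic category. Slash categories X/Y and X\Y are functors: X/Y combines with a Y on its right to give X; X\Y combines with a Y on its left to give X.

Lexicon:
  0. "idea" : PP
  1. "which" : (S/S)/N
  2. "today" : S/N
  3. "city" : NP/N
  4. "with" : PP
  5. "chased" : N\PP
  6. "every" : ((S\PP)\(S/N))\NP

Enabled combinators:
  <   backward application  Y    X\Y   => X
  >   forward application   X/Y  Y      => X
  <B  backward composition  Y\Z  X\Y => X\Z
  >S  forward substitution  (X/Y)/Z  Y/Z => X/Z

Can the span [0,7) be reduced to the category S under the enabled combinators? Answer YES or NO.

YES

[0,7] S   <
  [0,1] "idea" : PP
  [1,7] S\PP   <
    [1,3] S/N   >S
      [1,2] "which" : (S/S)/N
      [2,3] "today" : S/N
    [3,7] (S\PP)\(S/N)   <
      [3,6] NP   >
        [3,4] "city" : NP/N
        [4,6] N   <
          [4,5] "with" : PP
          [5,6] "chased" : N\PP
      [6,7] "every" : ((S\PP)\(S/N))\NP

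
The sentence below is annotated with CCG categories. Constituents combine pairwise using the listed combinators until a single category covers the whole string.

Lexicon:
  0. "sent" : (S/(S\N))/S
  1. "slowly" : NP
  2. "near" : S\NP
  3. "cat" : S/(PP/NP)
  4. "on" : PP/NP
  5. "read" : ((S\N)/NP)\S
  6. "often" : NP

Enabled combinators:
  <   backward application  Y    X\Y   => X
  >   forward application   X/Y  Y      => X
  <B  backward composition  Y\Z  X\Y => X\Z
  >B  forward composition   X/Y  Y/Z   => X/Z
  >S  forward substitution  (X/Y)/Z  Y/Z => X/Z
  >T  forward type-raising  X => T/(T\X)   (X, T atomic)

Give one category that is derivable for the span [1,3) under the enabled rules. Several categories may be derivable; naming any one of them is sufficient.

[0,7] S   >
  [0,3] S/(S\N)   >
    [0,1] "sent" : (S/(S\N))/S
    [1,3] S   >
      [1,2] S/(S\NP)   >T
        [1,2] "slowly" : NP
      [2,3] "near" : S\NP
  [3,7] S\N   >
    [3,6] (S\N)/NP   <
      [3,5] S   >
        [3,4] "cat" : S/(PP/NP)
        [4,5] "on" : PP/NP
      [5,6] "read" : ((S\N)/NP)\S
    [6,7] "often" : NP

S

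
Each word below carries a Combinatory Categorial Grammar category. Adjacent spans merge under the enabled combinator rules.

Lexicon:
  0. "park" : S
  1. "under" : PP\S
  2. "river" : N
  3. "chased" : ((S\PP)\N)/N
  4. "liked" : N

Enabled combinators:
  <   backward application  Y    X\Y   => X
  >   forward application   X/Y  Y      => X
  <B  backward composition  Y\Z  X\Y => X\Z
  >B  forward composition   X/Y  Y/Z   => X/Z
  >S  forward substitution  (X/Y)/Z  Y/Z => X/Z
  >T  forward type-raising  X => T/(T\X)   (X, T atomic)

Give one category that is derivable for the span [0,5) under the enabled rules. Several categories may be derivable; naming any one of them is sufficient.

[0,5] S   <
  [0,2] PP   >
    [0,1] PP/(PP\S)   >T
      [0,1] "park" : S
    [1,2] "under" : PP\S
  [2,5] S\PP   <
    [2,3] "river" : N
    [3,5] (S\PP)\N   >
      [3,4] "chased" : ((S\PP)\N)/N
      [4,5] "liked" : N

S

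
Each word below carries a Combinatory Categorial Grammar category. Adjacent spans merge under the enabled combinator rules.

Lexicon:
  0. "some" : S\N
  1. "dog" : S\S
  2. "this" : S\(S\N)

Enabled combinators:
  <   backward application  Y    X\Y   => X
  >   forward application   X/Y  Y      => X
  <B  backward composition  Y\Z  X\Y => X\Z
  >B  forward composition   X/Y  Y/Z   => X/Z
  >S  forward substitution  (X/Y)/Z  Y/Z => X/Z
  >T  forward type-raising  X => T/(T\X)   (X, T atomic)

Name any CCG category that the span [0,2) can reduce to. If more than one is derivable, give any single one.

[0,3] S   <
  [0,2] S\N   <B
    [0,1] "some" : S\N
    [1,2] "dog" : S\S
  [2,3] "this" : S\(S\N)

S\N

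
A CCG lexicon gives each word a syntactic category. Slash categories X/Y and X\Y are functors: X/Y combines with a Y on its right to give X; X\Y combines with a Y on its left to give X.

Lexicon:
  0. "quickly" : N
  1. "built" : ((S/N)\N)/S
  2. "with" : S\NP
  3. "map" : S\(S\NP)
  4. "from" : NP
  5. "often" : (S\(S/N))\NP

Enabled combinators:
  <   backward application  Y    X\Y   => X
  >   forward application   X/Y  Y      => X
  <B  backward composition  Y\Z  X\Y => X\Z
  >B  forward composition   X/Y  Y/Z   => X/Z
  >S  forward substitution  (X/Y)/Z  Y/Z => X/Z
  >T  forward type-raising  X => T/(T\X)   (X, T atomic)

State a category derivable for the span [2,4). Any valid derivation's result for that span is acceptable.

[0,6] S   >
  [0,1] S/(S\N)   >T
    [0,1] "quickly" : N
  [1,6] S\N   <B
    [1,4] (S/N)\N   >
      [1,2] "built" : ((S/N)\N)/S
      [2,4] S   <
        [2,3] "with" : S\NP
        [3,4] "map" : S\(S\NP)
    [4,6] S\(S/N)   <
      [4,5] "from" : NP
      [5,6] "often" : (S\(S/N))\NP

S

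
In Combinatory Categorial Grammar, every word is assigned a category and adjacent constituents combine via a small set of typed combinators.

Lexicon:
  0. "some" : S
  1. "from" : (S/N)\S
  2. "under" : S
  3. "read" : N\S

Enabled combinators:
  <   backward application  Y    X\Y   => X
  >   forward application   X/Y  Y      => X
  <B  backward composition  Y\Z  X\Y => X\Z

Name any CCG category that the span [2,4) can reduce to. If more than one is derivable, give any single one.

[0,4] S   >
  [0,2] S/N   <
    [0,1] "some" : S
    [1,2] "from" : (S/N)\S
  [2,4] N   <
    [2,3] "under" : S
    [3,4] "read" : N\S

N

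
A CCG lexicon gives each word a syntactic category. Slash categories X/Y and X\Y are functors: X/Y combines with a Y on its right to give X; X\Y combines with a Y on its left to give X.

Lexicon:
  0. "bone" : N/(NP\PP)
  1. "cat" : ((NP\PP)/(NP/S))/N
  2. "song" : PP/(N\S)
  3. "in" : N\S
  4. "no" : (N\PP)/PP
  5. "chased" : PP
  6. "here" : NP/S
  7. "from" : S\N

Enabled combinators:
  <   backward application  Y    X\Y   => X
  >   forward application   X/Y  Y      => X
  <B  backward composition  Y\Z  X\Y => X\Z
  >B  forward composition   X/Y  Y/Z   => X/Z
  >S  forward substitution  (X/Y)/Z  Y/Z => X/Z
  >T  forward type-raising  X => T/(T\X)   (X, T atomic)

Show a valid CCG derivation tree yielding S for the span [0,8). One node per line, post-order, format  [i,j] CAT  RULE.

[0,1] N/(NP\PP)  lex  "bone"
[1,2] ((NP\PP)/(NP/S))/N  lex  "cat"
[2,3] PP/(N\S)  lex  "song"
[3,4] N\S  lex  "in"
[2,4] PP  >  k=3
[4,5] (N\PP)/PP  lex  "no"
[5,6] PP  lex  "chased"
[4,6] N\PP  >  k=5
[2,6] N  <  k=4
[1,6] (NP\PP)/(NP/S)  >  k=2
[6,7] NP/S  lex  "here"
[1,7] NP\PP  >  k=6
[0,7] N  >  k=1
[7,8] S\N  lex  "from"
[0,8] S  <  k=7

[0,8] S   <
  [0,7] N   >
    [0,1] "bone" : N/(NP\PP)
    [1,7] NP\PP   >
      [1,6] (NP\PP)/(NP/S)   >
        [1,2] "cat" : ((NP\PP)/(NP/S))/N
        [2,6] N   <
          [2,4] PP   >
            [2,3] "song" : PP/(N\S)
            [3,4] "in" : N\S
          [4,6] N\PP   >
            [4,5] "no" : (N\PP)/PP
            [5,6] "chased" : PP
      [6,7] "here" : NP/S
  [7,8] "from" : S\N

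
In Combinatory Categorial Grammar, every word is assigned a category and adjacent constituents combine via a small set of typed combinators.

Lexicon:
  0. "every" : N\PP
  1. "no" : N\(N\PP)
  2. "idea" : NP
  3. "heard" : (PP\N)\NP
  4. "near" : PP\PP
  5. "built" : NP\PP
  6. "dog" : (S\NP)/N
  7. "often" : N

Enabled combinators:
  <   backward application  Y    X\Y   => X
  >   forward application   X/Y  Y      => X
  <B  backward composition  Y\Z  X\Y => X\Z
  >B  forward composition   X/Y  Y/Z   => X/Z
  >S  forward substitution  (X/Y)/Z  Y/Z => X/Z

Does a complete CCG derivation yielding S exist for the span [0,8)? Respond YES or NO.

YES

[0,8] S   <
  [0,4] PP   <
    [0,2] N   <
      [0,1] "every" : N\PP
      [1,2] "no" : N\(N\PP)
    [2,4] PP\N   <
      [2,3] "idea" : NP
      [3,4] "heard" : (PP\N)\NP
  [4,8] S\PP   <B
    [4,5] "near" : PP\PP
    [5,8] S\PP   <B
      [5,6] "built" : NP\PP
      [6,8] S\NP   >
        [6,7] "dog" : (S\NP)/N
        [7,8] "often" : N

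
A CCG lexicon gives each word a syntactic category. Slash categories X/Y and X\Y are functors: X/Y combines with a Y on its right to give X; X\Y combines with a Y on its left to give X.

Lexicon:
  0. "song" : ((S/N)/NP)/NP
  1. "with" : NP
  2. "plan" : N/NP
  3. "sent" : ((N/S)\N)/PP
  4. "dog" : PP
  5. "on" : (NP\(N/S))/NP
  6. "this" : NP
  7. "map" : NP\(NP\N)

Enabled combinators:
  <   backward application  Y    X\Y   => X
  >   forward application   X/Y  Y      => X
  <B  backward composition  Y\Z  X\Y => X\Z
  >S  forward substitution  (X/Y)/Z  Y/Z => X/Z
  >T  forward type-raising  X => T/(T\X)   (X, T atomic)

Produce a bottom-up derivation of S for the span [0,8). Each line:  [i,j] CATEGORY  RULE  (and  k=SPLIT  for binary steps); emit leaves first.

[0,8] S   >
  [0,3] S/NP   >S
    [0,2] (S/N)/NP   >
      [0,1] "song" : ((S/N)/NP)/NP
      [1,2] "with" : NP
    [2,3] "plan" : N/NP
  [3,8] NP   <
    [3,7] NP\N   <B
      [3,5] (N/S)\N   >
        [3,4] "sent" : ((N/S)\N)/PP
        [4,5] "dog" : PP
      [5,7] NP\(N/S)   >
        [5,6] "on" : (NP\(N/S))/NP
        [6,7] "this" : NP
    [7,8] "map" : NP\(NP\N)

[0,1] ((S/N)/NP)/NP  lex  "song"
[1,2] NP  lex  "with"
[0,2] (S/N)/NP  >  k=1
[2,3] N/NP  lex  "plan"
[0,3] S/NP  >S  k=2
[3,4] ((N/S)\N)/PP  lex  "sent"
[4,5] PP  lex  "dog"
[3,5] (N/S)\N  >  k=4
[5,6] (NP\(N/S))/NP  lex  "on"
[6,7] NP  lex  "this"
[5,7] NP\(N/S)  >  k=6
[3,7] NP\N  <B  k=5
[7,8] NP\(NP\N)  lex  "map"
[3,8] NP  <  k=7
[0,8] S  >  k=3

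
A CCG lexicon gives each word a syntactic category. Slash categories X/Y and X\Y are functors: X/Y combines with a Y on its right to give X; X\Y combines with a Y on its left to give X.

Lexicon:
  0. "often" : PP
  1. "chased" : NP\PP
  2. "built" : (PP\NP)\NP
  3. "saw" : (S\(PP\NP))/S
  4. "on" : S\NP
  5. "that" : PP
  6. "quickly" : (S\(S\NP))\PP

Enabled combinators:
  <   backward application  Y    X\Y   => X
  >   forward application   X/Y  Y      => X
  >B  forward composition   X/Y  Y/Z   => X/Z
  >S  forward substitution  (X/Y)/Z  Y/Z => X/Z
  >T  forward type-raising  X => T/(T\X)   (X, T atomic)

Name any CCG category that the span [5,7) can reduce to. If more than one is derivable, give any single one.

[0,7] S   <
  [0,3] PP\NP   <
    [0,2] NP   >
      [0,1] NP/(NP\PP)   >T
        [0,1] "often" : PP
      [1,2] "chased" : NP\PP
    [2,3] "built" : (PP\NP)\NP
  [3,7] S\(PP\NP)   >
    [3,4] "saw" : (S\(PP\NP))/S
    [4,7] S   <
      [4,5] "on" : S\NP
      [5,7] S\(S\NP)   <
        [5,6] "that" : PP
        [6,7] "quickly" : (S\(S\NP))\PP

S\(S\NP)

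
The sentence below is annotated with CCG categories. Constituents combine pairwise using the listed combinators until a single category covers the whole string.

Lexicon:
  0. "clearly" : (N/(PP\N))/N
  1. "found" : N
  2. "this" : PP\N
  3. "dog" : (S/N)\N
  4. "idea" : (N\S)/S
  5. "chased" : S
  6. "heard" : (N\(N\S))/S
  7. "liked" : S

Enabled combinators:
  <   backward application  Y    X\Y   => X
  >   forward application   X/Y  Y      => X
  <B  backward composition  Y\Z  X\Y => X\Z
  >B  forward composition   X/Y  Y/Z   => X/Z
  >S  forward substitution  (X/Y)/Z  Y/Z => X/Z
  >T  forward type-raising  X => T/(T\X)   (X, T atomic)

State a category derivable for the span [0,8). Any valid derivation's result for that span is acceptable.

[0,8] S   >
  [0,4] S/N   <
    [0,3] N   >
      [0,2] N/(PP\N)   >
        [0,1] "clearly" : (N/(PP\N))/N
        [1,2] "found" : N
      [2,3] "this" : PP\N
    [3,4] "dog" : (S/N)\N
  [4,8] N   <
    [4,6] N\S   >
      [4,5] "idea" : (N\S)/S
      [5,6] "chased" : S
    [6,8] N\(N\S)   >
      [6,7] "heard" : (N\(N\S))/S
      [7,8] "liked" : S

S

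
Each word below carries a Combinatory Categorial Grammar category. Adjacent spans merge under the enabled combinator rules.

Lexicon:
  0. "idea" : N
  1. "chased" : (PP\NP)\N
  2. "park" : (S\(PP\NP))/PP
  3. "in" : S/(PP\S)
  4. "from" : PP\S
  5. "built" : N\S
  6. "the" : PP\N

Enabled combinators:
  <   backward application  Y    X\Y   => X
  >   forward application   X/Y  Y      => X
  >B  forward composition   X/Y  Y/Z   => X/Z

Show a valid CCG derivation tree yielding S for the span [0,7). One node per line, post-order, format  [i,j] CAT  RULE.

[0,7] S   <
  [0,2] PP\NP   <
    [0,1] "idea" : N
    [1,2] "chased" : (PP\NP)\N
  [2,7] S\(PP\NP)   >
    [2,3] "park" : (S\(PP\NP))/PP
    [3,7] PP   <
      [3,6] N   <
        [3,5] S   >
          [3,4] "in" : S/(PP\S)
          [4,5] "from" : PP\S
        [5,6] "built" : N\S
      [6,7] "the" : PP\N

[0,1] N  lex  "idea"
[1,2] (PP\NP)\N  lex  "chased"
[0,2] PP\NP  <  k=1
[2,3] (S\(PP\NP))/PP  lex  "park"
[3,4] S/(PP\S)  lex  "in"
[4,5] PP\S  lex  "from"
[3,5] S  >  k=4
[5,6] N\S  lex  "built"
[3,6] N  <  k=5
[6,7] PP\N  lex  "the"
[3,7] PP  <  k=6
[2,7] S\(PP\NP)  >  k=3
[0,7] S  <  k=2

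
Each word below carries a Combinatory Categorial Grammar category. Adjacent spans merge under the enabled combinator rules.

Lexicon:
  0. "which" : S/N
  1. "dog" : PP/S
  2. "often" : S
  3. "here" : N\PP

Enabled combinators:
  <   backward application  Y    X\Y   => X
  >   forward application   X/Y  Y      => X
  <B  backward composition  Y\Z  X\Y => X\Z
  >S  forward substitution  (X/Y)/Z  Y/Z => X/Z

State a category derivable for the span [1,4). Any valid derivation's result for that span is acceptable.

N

[0,4] S   >
  [0,1] "which" : S/N
  [1,4] N   <
    [1,3] PP   >
      [1,2] "dog" : PP/S
      [2,3] "often" : S
    [3,4] "here" : N\PP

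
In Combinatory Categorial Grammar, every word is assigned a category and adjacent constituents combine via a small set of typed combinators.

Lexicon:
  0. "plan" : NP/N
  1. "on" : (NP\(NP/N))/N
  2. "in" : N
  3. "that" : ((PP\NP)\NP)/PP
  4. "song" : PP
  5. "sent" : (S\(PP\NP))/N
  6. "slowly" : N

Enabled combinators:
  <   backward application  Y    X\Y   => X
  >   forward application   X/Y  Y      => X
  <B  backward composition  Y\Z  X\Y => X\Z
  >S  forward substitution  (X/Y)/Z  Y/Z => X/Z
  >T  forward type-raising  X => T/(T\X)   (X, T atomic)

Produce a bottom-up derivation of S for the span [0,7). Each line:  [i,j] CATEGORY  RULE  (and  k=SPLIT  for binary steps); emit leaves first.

[0,7] S   <
  [0,3] NP   <
    [0,1] "plan" : NP/N
    [1,3] NP\(NP/N)   >
      [1,2] "on" : (NP\(NP/N))/N
      [2,3] "in" : N
  [3,7] S\NP   <B
    [3,5] (PP\NP)\NP   >
      [3,4] "that" : ((PP\NP)\NP)/PP
      [4,5] "song" : PP
    [5,7] S\(PP\NP)   >
      [5,6] "sent" : (S\(PP\NP))/N
      [6,7] "slowly" : N

[0,1] NP/N  lex  "plan"
[1,2] (NP\(NP/N))/N  lex  "on"
[2,3] N  lex  "in"
[1,3] NP\(NP/N)  >  k=2
[0,3] NP  <  k=1
[3,4] ((PP\NP)\NP)/PP  lex  "that"
[4,5] PP  lex  "song"
[3,5] (PP\NP)\NP  >  k=4
[5,6] (S\(PP\NP))/N  lex  "sent"
[6,7] N  lex  "slowly"
[5,7] S\(PP\NP)  >  k=6
[3,7] S\NP  <B  k=5
[0,7] S  <  k=3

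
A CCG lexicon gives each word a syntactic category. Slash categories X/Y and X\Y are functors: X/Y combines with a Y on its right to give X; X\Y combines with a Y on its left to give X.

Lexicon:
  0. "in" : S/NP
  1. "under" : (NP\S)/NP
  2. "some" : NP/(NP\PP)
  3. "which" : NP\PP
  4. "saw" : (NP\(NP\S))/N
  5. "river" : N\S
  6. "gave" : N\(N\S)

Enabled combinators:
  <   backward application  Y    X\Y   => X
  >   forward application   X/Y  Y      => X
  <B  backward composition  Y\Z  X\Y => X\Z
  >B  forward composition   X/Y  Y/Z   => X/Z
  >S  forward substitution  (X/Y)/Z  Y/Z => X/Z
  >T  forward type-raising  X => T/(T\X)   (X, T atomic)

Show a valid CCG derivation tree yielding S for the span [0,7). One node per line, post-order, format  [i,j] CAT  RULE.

[0,1] S/NP  lex  "in"
[1,2] (NP\S)/NP  lex  "under"
[2,3] NP/(NP\PP)  lex  "some"
[3,4] NP\PP  lex  "which"
[2,4] NP  >  k=3
[1,4] NP\S  >  k=2
[4,5] (NP\(NP\S))/N  lex  "saw"
[5,6] N\S  lex  "river"
[6,7] N\(N\S)  lex  "gave"
[5,7] N  <  k=6
[4,7] NP\(NP\S)  >  k=5
[1,7] NP  <  k=4
[0,7] S  >  k=1

[0,7] S   >
  [0,1] "in" : S/NP
  [1,7] NP   <
    [1,4] NP\S   >
      [1,2] "under" : (NP\S)/NP
      [2,4] NP   >
        [2,3] "some" : NP/(NP\PP)
        [3,4] "which" : NP\PP
    [4,7] NP\(NP\S)   >
      [4,5] "saw" : (NP\(NP\S))/N
      [5,7] N   <
        [5,6] "river" : N\S
        [6,7] "gave" : N\(N\S)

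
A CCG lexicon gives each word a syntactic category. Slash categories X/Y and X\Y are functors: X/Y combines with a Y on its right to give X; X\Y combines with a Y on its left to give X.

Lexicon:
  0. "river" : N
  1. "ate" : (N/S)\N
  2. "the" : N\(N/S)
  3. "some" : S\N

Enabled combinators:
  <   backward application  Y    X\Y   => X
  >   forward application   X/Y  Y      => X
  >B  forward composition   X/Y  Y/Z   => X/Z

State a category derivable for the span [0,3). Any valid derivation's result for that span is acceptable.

[0,4] S   <
  [0,3] N   <
    [0,2] N/S   <
      [0,1] "river" : N
      [1,2] "ate" : (N/S)\N
    [2,3] "the" : N\(N/S)
  [3,4] "some" : S\N

N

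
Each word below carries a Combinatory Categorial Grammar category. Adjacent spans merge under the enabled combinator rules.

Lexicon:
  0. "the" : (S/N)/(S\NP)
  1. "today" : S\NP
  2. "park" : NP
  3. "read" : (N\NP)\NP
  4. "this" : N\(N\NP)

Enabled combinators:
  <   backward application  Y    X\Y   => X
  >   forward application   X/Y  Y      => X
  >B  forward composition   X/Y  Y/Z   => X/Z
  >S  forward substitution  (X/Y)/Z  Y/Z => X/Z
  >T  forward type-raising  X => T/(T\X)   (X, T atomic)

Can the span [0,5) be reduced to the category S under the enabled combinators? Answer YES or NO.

YES

[0,5] S   >
  [0,2] S/N   >
    [0,1] "the" : (S/N)/(S\NP)
    [1,2] "today" : S\NP
  [2,5] N   <
    [2,4] N\NP   <
      [2,3] "park" : NP
      [3,4] "read" : (N\NP)\NP
    [4,5] "this" : N\(N\NP)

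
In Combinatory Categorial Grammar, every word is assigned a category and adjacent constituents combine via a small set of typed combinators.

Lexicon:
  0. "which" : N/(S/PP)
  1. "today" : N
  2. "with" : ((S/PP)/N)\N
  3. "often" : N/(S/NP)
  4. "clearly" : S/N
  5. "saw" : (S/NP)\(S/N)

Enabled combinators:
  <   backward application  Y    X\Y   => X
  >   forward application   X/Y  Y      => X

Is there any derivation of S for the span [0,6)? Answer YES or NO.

NO

N/(S/PP) N ((S/PP)/N)\N N/(S/NP) S/N (S/NP)\(S/N)
CKY chart[0,6] = {N}; S ∉ chart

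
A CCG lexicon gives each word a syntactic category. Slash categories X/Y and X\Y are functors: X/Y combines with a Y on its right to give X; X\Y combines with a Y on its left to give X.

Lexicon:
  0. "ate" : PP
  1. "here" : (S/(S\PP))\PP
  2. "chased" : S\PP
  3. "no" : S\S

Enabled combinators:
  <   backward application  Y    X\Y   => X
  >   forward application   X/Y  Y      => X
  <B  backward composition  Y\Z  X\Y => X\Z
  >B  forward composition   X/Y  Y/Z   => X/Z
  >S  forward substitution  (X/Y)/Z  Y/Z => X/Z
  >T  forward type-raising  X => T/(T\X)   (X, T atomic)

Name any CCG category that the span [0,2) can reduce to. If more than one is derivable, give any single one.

S/(S\PP)

[0,4] S   >
  [0,2] S/(S\PP)   <
    [0,1] "ate" : PP
    [1,2] "here" : (S/(S\PP))\PP
  [2,4] S\PP   <B
    [2,3] "chased" : S\PP
    [3,4] "no" : S\S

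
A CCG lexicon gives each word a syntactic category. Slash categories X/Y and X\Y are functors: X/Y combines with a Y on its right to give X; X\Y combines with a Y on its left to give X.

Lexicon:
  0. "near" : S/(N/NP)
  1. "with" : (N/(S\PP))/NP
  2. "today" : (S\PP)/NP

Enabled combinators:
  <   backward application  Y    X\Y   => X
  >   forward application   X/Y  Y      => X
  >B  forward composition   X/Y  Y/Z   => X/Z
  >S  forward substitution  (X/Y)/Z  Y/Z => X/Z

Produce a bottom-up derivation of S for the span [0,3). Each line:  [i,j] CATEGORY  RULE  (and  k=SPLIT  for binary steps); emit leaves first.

[0,3] S   >
  [0,1] "near" : S/(N/NP)
  [1,3] N/NP   >S
    [1,2] "with" : (N/(S\PP))/NP
    [2,3] "today" : (S\PP)/NP

[0,1] S/(N/NP)  lex  "near"
[1,2] (N/(S\PP))/NP  lex  "with"
[2,3] (S\PP)/NP  lex  "today"
[1,3] N/NP  >S  k=2
[0,3] S  >  k=1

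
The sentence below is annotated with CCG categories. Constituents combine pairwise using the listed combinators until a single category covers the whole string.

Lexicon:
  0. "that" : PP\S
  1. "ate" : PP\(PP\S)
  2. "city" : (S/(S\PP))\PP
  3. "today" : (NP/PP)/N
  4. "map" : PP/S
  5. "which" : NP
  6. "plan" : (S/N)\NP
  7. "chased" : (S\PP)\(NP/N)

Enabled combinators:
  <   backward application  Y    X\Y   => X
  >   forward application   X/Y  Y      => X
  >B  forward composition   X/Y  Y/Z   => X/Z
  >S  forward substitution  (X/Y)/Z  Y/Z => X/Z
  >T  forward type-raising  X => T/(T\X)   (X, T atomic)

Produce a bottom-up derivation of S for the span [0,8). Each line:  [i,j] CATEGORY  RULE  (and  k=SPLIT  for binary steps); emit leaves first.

[0,1] PP\S  lex  "that"
[1,2] PP\(PP\S)  lex  "ate"
[0,2] PP  <  k=1
[2,3] (S/(S\PP))\PP  lex  "city"
[0,3] S/(S\PP)  <  k=2
[3,4] (NP/PP)/N  lex  "today"
[4,5] PP/S  lex  "map"
[5,6] NP  lex  "which"
[6,7] (S/N)\NP  lex  "plan"
[5,7] S/N  <  k=6
[4,7] PP/N  >B  k=5
[3,7] NP/N  >S  k=4
[7,8] (S\PP)\(NP/N)  lex  "chased"
[3,8] S\PP  <  k=7
[0,8] S  >  k=3

[0,8] S   >
  [0,3] S/(S\PP)   <
    [0,2] PP   <
      [0,1] "that" : PP\S
      [1,2] "ate" : PP\(PP\S)
    [2,3] "city" : (S/(S\PP))\PP
  [3,8] S\PP   <
    [3,7] NP/N   >S
      [3,4] "today" : (NP/PP)/N
      [4,7] PP/N   >B
        [4,5] "map" : PP/S
        [5,7] S/N   <
          [5,6] "which" : NP
          [6,7] "plan" : (S/N)\NP
    [7,8] "chased" : (S\PP)\(NP/N)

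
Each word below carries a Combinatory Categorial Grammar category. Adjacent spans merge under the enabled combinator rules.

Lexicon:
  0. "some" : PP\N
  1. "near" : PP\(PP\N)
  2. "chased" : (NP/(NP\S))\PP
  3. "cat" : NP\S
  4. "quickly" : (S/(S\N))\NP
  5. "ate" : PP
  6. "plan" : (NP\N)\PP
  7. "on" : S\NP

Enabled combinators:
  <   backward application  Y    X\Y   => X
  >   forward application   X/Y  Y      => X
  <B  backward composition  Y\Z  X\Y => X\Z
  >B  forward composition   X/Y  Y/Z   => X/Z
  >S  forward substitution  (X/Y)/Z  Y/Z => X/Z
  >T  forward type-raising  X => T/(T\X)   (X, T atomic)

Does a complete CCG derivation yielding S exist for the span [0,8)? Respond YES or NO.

[0,8] S   >
  [0,5] S/(S\N)   <
    [0,4] NP   >
      [0,3] NP/(NP\S)   <
        [0,2] PP   <
          [0,1] "some" : PP\N
          [1,2] "near" : PP\(PP\N)
        [2,3] "chased" : (NP/(NP\S))\PP
      [3,4] "cat" : NP\S
    [4,5] "quickly" : (S/(S\N))\NP
  [5,8] S\N   <B
    [5,7] NP\N   <
      [5,6] "ate" : PP
      [6,7] "plan" : (NP\N)\PP
    [7,8] "on" : S\NP

YES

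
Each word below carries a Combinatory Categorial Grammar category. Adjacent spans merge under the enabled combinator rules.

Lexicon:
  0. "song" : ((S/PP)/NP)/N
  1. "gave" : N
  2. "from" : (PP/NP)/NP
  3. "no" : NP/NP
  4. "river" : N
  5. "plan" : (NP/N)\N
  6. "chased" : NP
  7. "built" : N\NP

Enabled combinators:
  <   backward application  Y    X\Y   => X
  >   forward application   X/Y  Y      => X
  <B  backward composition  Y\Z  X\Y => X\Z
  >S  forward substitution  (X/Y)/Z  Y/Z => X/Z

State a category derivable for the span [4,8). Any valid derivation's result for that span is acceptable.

[0,8] S   >
  [0,4] S/NP   >S
    [0,2] (S/PP)/NP   >
      [0,1] "song" : ((S/PP)/NP)/N
      [1,2] "gave" : N
    [2,4] PP/NP   >S
      [2,3] "from" : (PP/NP)/NP
      [3,4] "no" : NP/NP
  [4,8] NP   >
    [4,6] NP/N   <
      [4,5] "river" : N
      [5,6] "plan" : (NP/N)\N
    [6,8] N   <
      [6,7] "chased" : NP
      [7,8] "built" : N\NP

NP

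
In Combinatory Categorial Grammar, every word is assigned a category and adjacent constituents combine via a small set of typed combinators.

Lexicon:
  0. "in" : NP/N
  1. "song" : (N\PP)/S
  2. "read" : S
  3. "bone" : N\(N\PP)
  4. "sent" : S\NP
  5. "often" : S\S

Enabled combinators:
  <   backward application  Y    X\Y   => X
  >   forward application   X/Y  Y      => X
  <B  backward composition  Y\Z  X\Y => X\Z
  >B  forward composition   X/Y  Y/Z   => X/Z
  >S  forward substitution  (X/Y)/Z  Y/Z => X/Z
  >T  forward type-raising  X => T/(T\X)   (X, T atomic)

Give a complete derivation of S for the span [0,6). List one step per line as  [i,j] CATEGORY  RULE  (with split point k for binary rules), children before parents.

[0,1] NP/N  lex  "in"
[1,2] (N\PP)/S  lex  "song"
[2,3] S  lex  "read"
[1,3] N\PP  >  k=2
[3,4] N\(N\PP)  lex  "bone"
[1,4] N  <  k=3
[0,4] NP  >  k=1
[4,5] S\NP  lex  "sent"
[5,6] S\S  lex  "often"
[4,6] S\NP  <B  k=5
[0,6] S  <  k=4

[0,6] S   <
  [0,4] NP   >
    [0,1] "in" : NP/N
    [1,4] N   <
      [1,3] N\PP   >
        [1,2] "song" : (N\PP)/S
        [2,3] "read" : S
      [3,4] "bone" : N\(N\PP)
  [4,6] S\NP   <B
    [4,5] "sent" : S\NP
    [5,6] "often" : S\S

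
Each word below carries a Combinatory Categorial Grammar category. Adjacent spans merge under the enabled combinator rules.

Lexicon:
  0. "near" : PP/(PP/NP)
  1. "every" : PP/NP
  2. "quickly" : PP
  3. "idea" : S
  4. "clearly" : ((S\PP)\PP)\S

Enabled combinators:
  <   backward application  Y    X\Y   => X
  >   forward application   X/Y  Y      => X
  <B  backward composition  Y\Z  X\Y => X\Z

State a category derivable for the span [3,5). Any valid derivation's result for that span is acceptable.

[0,5] S   <
  [0,2] PP   >
    [0,1] "near" : PP/(PP/NP)
    [1,2] "every" : PP/NP
  [2,5] S\PP   <
    [2,3] "quickly" : PP
    [3,5] (S\PP)\PP   <
      [3,4] "idea" : S
      [4,5] "clearly" : ((S\PP)\PP)\S

(S\PP)\PP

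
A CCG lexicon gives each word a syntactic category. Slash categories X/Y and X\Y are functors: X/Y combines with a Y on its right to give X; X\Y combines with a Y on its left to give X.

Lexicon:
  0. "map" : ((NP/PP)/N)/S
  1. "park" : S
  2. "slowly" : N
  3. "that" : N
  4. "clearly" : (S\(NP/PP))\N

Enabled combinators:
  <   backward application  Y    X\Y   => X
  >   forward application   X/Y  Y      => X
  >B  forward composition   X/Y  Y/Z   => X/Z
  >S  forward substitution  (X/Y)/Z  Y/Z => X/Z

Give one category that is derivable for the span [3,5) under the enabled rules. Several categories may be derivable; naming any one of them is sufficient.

S\(NP/PP)

[0,5] S   <
  [0,3] NP/PP   >
    [0,2] (NP/PP)/N   >
      [0,1] "map" : ((NP/PP)/N)/S
      [1,2] "park" : S
    [2,3] "slowly" : N
  [3,5] S\(NP/PP)   <
    [3,4] "that" : N
    [4,5] "clearly" : (S\(NP/PP))\N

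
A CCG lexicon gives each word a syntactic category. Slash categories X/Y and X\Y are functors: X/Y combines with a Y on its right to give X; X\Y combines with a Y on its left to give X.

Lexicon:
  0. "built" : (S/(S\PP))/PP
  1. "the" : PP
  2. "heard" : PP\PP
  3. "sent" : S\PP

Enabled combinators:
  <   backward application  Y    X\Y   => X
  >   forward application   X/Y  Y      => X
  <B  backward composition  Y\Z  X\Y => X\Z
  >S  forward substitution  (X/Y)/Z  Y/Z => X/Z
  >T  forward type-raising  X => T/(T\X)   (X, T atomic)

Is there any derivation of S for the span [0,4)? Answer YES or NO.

YES

[0,4] S   >
  [0,2] S/(S\PP)   >
    [0,1] "built" : (S/(S\PP))/PP
    [1,2] "the" : PP
  [2,4] S\PP   <B
    [2,3] "heard" : PP\PP
    [3,4] "sent" : S\PP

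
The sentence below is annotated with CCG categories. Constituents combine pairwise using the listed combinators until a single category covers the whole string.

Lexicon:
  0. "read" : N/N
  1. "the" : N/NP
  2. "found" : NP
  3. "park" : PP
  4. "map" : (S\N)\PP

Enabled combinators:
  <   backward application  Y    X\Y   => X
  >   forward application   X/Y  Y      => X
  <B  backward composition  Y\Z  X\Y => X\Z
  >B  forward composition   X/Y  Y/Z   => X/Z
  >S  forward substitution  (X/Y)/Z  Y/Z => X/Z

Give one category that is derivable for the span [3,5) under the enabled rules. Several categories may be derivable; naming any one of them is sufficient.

[0,5] S   <
  [0,3] N   >
    [0,2] N/NP   >B
      [0,1] "read" : N/N
      [1,2] "the" : N/NP
    [2,3] "found" : NP
  [3,5] S\N   <
    [3,4] "park" : PP
    [4,5] "map" : (S\N)\PP

S\N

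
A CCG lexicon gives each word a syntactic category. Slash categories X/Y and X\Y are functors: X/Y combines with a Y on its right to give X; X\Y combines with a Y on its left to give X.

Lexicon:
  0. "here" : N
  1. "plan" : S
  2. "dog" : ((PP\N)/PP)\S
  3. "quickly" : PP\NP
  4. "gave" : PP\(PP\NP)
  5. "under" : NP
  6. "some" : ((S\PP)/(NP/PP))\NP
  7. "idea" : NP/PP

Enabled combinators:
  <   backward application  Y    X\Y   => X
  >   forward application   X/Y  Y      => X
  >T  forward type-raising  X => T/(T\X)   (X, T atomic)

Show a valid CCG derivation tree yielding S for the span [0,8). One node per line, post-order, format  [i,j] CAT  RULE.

[0,1] N  lex  "here"
[1,2] S  lex  "plan"
[2,3] ((PP\N)/PP)\S  lex  "dog"
[1,3] (PP\N)/PP  <  k=2
[3,4] PP\NP  lex  "quickly"
[4,5] PP\(PP\NP)  lex  "gave"
[3,5] PP  <  k=4
[1,5] PP\N  >  k=3
[0,5] PP  <  k=1
[5,6] NP  lex  "under"
[6,7] ((S\PP)/(NP/PP))\NP  lex  "some"
[5,7] (S\PP)/(NP/PP)  <  k=6
[7,8] NP/PP  lex  "idea"
[5,8] S\PP  >  k=7
[0,8] S  <  k=5

[0,8] S   <
  [0,5] PP   <
    [0,1] "here" : N
    [1,5] PP\N   >
      [1,3] (PP\N)/PP   <
        [1,2] "plan" : S
        [2,3] "dog" : ((PP\N)/PP)\S
      [3,5] PP   <
        [3,4] "quickly" : PP\NP
        [4,5] "gave" : PP\(PP\NP)
  [5,8] S\PP   >
    [5,7] (S\PP)/(NP/PP)   <
      [5,6] "under" : NP
      [6,7] "some" : ((S\PP)/(NP/PP))\NP
    [7,8] "idea" : NP/PP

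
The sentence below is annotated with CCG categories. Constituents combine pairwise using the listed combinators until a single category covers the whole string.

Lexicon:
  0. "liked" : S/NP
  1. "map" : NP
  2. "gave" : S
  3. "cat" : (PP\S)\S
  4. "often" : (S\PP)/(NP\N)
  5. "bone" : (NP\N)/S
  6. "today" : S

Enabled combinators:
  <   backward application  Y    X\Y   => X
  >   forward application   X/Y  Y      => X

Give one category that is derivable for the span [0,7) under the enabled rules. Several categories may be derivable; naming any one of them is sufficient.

S

[0,7] S   <
  [0,4] PP   <
    [0,2] S   >
      [0,1] "liked" : S/NP
      [1,2] "map" : NP
    [2,4] PP\S   <
      [2,3] "gave" : S
      [3,4] "cat" : (PP\S)\S
  [4,7] S\PP   >
    [4,5] "often" : (S\PP)/(NP\N)
    [5,7] NP\N   >
      [5,6] "bone" : (NP\N)/S
      [6,7] "today" : S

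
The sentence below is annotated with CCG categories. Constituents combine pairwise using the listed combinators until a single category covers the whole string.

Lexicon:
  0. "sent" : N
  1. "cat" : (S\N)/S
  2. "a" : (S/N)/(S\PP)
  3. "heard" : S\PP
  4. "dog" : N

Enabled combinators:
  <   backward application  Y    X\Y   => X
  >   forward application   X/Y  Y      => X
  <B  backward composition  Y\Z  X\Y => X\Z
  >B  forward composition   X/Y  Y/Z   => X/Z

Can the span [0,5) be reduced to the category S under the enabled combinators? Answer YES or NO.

[0,5] S   <
  [0,1] "sent" : N
  [1,5] S\N   >
    [1,2] "cat" : (S\N)/S
    [2,5] S   >
      [2,4] S/N   >
        [2,3] "a" : (S/N)/(S\PP)
        [3,4] "heard" : S\PP
      [4,5] "dog" : N

YES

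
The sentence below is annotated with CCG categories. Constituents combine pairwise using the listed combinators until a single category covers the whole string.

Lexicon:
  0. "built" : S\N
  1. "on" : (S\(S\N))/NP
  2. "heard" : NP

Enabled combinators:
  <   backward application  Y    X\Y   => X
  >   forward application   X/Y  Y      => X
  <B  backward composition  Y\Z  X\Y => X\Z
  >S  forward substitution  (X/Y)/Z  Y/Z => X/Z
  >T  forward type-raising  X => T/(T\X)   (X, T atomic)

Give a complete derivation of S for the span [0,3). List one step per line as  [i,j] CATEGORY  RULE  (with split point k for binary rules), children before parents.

[0,1] S\N  lex  "built"
[1,2] (S\(S\N))/NP  lex  "on"
[2,3] NP  lex  "heard"
[1,3] S\(S\N)  >  k=2
[0,3] S  <  k=1

[0,3] S   <
  [0,1] "built" : S\N
  [1,3] S\(S\N)   >
    [1,2] "on" : (S\(S\N))/NP
    [2,3] "heard" : NP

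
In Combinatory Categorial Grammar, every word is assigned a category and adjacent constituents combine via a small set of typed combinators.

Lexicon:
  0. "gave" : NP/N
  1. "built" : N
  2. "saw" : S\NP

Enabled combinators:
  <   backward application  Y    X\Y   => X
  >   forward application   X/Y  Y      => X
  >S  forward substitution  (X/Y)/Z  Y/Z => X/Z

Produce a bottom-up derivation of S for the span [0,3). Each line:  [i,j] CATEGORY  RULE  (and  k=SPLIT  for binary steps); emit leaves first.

[0,3] S   <
  [0,2] NP   >
    [0,1] "gave" : NP/N
    [1,2] "built" : N
  [2,3] "saw" : S\NP

[0,1] NP/N  lex  "gave"
[1,2] N  lex  "built"
[0,2] NP  >  k=1
[2,3] S\NP  lex  "saw"
[0,3] S  <  k=2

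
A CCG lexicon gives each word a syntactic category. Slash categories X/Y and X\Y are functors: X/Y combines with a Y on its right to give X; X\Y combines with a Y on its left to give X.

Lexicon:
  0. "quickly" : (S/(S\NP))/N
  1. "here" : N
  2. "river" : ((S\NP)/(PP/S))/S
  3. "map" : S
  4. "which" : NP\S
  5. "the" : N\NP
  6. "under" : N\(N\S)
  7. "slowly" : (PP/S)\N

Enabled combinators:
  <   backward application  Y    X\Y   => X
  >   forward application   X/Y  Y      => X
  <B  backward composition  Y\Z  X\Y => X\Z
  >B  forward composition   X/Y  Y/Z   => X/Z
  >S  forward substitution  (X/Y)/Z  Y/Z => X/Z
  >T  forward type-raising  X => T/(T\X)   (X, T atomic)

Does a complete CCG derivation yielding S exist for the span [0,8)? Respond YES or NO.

[0,8] S   >
  [0,2] S/(S\NP)   >
    [0,1] "quickly" : (S/(S\NP))/N
    [1,2] "here" : N
  [2,8] S\NP   >
    [2,4] (S\NP)/(PP/S)   >
      [2,3] "river" : ((S\NP)/(PP/S))/S
      [3,4] "map" : S
    [4,8] PP/S   <
      [4,7] N   <
        [4,6] N\S   <B
          [4,5] "which" : NP\S
          [5,6] "the" : N\NP
        [6,7] "under" : N\(N\S)
      [7,8] "slowly" : (PP/S)\N

YES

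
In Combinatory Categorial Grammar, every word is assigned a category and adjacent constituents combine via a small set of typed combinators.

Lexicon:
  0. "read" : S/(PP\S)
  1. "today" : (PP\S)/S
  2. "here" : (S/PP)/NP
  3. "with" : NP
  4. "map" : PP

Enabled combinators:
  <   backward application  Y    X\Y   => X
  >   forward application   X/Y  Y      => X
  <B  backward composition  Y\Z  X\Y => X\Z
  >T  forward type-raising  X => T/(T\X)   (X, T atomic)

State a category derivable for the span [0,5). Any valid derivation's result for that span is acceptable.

S

[0,5] S   >
  [0,1] "read" : S/(PP\S)
  [1,5] PP\S   >
    [1,2] "today" : (PP\S)/S
    [2,5] S   >
      [2,4] S/PP   >
        [2,3] "here" : (S/PP)/NP
        [3,4] "with" : NP
      [4,5] "map" : PP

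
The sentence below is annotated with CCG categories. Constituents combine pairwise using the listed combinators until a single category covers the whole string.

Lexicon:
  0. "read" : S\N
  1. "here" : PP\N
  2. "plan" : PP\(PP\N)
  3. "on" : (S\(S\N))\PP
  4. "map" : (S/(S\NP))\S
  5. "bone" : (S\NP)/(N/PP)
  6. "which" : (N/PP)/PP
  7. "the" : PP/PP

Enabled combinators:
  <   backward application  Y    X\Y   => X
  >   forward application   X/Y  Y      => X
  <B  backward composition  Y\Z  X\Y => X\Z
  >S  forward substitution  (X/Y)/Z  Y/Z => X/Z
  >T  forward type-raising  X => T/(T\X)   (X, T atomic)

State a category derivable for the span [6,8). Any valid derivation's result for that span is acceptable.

N/PP

[0,8] S   >
  [0,5] S/(S\NP)   <
    [0,4] S   <
      [0,1] "read" : S\N
      [1,4] S\(S\N)   <
        [1,3] PP   <
          [1,2] "here" : PP\N
          [2,3] "plan" : PP\(PP\N)
        [3,4] "on" : (S\(S\N))\PP
    [4,5] "map" : (S/(S\NP))\S
  [5,8] S\NP   >
    [5,6] "bone" : (S\NP)/(N/PP)
    [6,8] N/PP   >S
      [6,7] "which" : (N/PP)/PP
      [7,8] "the" : PP/PP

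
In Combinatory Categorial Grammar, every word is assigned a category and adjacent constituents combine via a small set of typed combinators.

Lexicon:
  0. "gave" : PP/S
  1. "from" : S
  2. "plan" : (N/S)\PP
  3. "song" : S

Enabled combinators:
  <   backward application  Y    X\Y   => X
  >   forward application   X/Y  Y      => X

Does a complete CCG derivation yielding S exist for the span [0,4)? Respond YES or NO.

PP/S S (N/S)\PP S
CKY chart[0,4] = {N}; S ∉ chart

NO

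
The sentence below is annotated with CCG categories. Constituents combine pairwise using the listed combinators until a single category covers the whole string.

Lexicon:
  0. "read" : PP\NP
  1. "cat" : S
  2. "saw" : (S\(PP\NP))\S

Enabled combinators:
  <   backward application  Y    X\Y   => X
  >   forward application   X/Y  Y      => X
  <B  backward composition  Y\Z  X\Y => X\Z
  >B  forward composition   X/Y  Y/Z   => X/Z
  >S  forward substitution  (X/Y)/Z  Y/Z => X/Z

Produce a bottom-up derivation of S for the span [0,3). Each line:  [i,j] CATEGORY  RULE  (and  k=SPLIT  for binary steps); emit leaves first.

[0,3] S   <
  [0,1] "read" : PP\NP
  [1,3] S\(PP\NP)   <
    [1,2] "cat" : S
    [2,3] "saw" : (S\(PP\NP))\S

[0,1] PP\NP  lex  "read"
[1,2] S  lex  "cat"
[2,3] (S\(PP\NP))\S  lex  "saw"
[1,3] S\(PP\NP)  <  k=2
[0,3] S  <  k=1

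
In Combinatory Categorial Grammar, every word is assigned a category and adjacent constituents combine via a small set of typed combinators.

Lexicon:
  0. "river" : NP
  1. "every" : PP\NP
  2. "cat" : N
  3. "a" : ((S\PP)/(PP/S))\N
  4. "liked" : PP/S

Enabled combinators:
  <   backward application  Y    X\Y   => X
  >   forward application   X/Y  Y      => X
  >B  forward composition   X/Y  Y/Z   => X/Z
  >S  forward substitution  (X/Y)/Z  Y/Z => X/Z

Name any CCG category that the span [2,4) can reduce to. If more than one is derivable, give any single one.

[0,5] S   <
  [0,2] PP   <
    [0,1] "river" : NP
    [1,2] "every" : PP\NP
  [2,5] S\PP   >
    [2,4] (S\PP)/(PP/S)   <
      [2,3] "cat" : N
      [3,4] "a" : ((S\PP)/(PP/S))\N
    [4,5] "liked" : PP/S

(S\PP)/(PP/S)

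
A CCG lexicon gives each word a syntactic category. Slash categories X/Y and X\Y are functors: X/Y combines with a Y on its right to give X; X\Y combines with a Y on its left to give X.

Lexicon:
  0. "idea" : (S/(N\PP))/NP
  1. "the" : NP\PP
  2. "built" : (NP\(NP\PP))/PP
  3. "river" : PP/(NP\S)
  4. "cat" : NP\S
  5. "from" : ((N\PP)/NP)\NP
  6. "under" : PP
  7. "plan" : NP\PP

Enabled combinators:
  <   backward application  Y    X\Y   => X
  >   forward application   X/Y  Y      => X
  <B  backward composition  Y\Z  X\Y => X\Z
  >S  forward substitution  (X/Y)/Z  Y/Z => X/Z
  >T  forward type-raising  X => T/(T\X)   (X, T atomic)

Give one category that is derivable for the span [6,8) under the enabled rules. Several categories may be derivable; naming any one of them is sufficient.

[0,8] S   >
  [0,6] S/NP   >S
    [0,1] "idea" : (S/(N\PP))/NP
    [1,6] (N\PP)/NP   <
      [1,5] NP   <
        [1,2] "the" : NP\PP
        [2,5] NP\(NP\PP)   >
          [2,3] "built" : (NP\(NP\PP))/PP
          [3,5] PP   >
            [3,4] "river" : PP/(NP\S)
            [4,5] "cat" : NP\S
      [5,6] "from" : ((N\PP)/NP)\NP
  [6,8] NP   >
    [6,7] NP/(NP\PP)   >T
      [6,7] "under" : PP
    [7,8] "plan" : NP\PP

NP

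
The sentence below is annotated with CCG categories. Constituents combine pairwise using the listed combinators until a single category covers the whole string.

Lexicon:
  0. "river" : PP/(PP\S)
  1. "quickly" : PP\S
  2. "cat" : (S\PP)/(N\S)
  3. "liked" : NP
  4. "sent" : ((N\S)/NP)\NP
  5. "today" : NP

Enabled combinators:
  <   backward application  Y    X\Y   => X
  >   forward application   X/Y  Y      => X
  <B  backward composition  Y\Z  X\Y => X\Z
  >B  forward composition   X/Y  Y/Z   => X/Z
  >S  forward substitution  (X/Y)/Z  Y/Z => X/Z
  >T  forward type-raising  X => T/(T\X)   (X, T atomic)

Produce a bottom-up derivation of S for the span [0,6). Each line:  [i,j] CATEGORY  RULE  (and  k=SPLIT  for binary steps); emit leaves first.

[0,6] S   <
  [0,2] PP   >
    [0,1] "river" : PP/(PP\S)
    [1,2] "quickly" : PP\S
  [2,6] S\PP   >
    [2,3] "cat" : (S\PP)/(N\S)
    [3,6] N\S   >
      [3,5] (N\S)/NP   <
        [3,4] "liked" : NP
        [4,5] "sent" : ((N\S)/NP)\NP
      [5,6] "today" : NP

[0,1] PP/(PP\S)  lex  "river"
[1,2] PP\S  lex  "quickly"
[0,2] PP  >  k=1
[2,3] (S\PP)/(N\S)  lex  "cat"
[3,4] NP  lex  "liked"
[4,5] ((N\S)/NP)\NP  lex  "sent"
[3,5] (N\S)/NP  <  k=4
[5,6] NP  lex  "today"
[3,6] N\S  >  k=5
[2,6] S\PP  >  k=3
[0,6] S  <  k=2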